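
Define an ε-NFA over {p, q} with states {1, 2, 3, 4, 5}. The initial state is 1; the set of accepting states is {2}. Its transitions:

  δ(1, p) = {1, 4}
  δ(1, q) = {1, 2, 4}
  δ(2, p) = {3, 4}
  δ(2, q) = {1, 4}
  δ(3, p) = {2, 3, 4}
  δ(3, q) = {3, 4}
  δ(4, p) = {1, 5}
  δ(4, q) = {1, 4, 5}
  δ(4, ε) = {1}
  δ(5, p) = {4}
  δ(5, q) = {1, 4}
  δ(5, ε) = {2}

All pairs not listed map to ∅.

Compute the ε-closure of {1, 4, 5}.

{1, 2, 4, 5}

Begin with {1, 4, 5}.
5 →ε {2}; add 2.
ε-closure = {1, 2, 4, 5}.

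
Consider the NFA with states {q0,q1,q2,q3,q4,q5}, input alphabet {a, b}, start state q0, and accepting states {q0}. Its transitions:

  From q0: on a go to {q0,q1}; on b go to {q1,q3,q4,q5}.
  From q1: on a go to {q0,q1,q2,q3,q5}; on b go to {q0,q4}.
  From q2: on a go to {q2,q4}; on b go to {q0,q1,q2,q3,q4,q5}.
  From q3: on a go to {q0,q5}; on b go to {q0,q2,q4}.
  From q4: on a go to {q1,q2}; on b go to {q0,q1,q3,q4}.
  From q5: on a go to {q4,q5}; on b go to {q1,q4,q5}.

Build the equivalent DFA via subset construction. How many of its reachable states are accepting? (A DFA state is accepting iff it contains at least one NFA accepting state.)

Start state of the DFA: {q0}.
{q0} --a--> {q0,q1}  [new]
{q0} --b--> {q1,q3,q4,q5}  [new]
{q0,q1} --a--> {q0,q1,q2,q3,q5}  [new]
{q0,q1} --b--> {q0,q1,q3,q4,q5}  [new]
{q1,q3,q4,q5} --a--> {q0,q1,q2,q3,q4,q5}  [new]
{q1,q3,q4,q5} --b--> {q0,q1,q2,q3,q4,q5}  [seen]
{q0,q1,q2,q3,q5} --a--> {q0,q1,q2,q3,q4,q5}  [seen]
{q0,q1,q2,q3,q5} --b--> {q0,q1,q2,q3,q4,q5}  [seen]
{q0,q1,q3,q4,q5} --a--> {q0,q1,q2,q3,q4,q5}  [seen]
{q0,q1,q3,q4,q5} --b--> {q0,q1,q2,q3,q4,q5}  [seen]
{q0,q1,q2,q3,q4,q5} --a--> {q0,q1,q2,q3,q4,q5}  [seen]
{q0,q1,q2,q3,q4,q5} --b--> {q0,q1,q2,q3,q4,q5}  [seen]
Reachable DFA states: {q0}, {q0,q1}, {q1,q3,q4,q5}, {q0,q1,q2,q3,q5}, {q0,q1,q3,q4,q5}, {q0,q1,q2,q3,q4,q5}.
Accepting DFA states (contain an NFA accepting state): {q0}, {q0,q1}, {q0,q1,q2,q3,q5}, {q0,q1,q3,q4,q5}, {q0,q1,q2,q3,q4,q5}.

5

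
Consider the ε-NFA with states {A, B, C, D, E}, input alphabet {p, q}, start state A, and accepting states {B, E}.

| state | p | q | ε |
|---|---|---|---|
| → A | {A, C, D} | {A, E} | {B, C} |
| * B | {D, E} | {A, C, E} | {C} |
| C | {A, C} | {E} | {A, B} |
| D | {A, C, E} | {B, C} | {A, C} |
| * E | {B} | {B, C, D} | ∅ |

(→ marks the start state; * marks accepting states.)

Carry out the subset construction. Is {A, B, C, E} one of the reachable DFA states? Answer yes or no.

Start state of the DFA: {A, B, C} (ε-closure of the NFA start).
{A, B, C} --p--> {A, B, C, D, E}  [new]
{A, B, C} --q--> {A, B, C, E}  [new]
{A, B, C, D, E} --p--> {A, B, C, D, E}  [seen]
{A, B, C, D, E} --q--> {A, B, C, D, E}  [seen]
{A, B, C, E} --p--> {A, B, C, D, E}  [seen]
{A, B, C, E} --q--> {A, B, C, D, E}  [seen]
Reachable DFA states: {A, B, C}, {A, B, C, D, E}, {A, B, C, E}.
{A, B, C, E} is among them.

yes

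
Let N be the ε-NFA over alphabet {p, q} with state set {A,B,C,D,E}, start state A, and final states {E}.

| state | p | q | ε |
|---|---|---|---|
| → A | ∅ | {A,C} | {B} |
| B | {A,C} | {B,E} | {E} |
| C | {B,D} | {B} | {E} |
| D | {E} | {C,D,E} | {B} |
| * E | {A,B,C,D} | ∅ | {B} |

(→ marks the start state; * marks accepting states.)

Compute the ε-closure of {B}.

{B,E}

Begin with {B}.
B →ε {E}; add E.
ε-closure = {B,E}.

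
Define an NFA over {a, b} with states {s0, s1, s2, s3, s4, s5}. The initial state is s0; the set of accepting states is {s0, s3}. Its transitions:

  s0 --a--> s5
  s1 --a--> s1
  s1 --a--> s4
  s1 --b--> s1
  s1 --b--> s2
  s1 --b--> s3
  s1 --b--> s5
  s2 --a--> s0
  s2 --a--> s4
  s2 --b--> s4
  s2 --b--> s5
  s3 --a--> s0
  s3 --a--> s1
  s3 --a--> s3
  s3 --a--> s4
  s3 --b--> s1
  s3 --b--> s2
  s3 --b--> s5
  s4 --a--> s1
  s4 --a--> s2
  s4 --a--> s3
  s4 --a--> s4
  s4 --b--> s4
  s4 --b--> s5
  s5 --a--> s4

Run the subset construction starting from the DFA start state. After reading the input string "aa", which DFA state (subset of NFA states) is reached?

{s4}

Start: {s0}.
δ(s0,a) = {s5}.
Union: {s5}.
After a: {s5}.
δ(s5,a) = {s4}.
Union: {s4}.
After a: {s4}.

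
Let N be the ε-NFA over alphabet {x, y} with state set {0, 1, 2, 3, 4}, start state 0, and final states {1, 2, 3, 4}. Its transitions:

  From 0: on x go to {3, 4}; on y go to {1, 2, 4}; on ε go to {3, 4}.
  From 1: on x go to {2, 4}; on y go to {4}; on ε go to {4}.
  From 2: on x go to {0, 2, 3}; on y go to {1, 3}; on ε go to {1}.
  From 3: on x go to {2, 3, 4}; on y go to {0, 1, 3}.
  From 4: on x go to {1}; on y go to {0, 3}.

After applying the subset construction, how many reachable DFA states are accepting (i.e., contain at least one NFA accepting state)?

Start state of the DFA: {0, 3, 4} (ε-closure of the NFA start).
{0, 3, 4} --x--> {1, 2, 3, 4}  [new]
{0, 3, 4} --y--> {0, 1, 2, 3, 4}  [new]
{1, 2, 3, 4} --x--> {0, 1, 2, 3, 4}  [seen]
{1, 2, 3, 4} --y--> {0, 1, 3, 4}  [new]
{0, 1, 2, 3, 4} --x--> {0, 1, 2, 3, 4}  [seen]
{0, 1, 2, 3, 4} --y--> {0, 1, 2, 3, 4}  [seen]
{0, 1, 3, 4} --x--> {1, 2, 3, 4}  [seen]
{0, 1, 3, 4} --y--> {0, 1, 2, 3, 4}  [seen]
Reachable DFA states: {0, 3, 4}, {1, 2, 3, 4}, {0, 1, 2, 3, 4}, {0, 1, 3, 4}.
Accepting DFA states (contain an NFA accepting state): {0, 3, 4}, {1, 2, 3, 4}, {0, 1, 2, 3, 4}, {0, 1, 3, 4}.

4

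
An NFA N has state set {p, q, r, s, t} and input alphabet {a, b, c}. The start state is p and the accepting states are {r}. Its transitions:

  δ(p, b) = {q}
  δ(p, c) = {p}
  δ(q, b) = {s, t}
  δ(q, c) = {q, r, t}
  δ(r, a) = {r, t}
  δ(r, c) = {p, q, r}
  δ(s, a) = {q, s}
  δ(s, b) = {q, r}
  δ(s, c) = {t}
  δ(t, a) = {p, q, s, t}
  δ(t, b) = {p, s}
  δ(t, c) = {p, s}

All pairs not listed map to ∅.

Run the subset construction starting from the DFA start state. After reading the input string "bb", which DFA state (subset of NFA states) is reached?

{s, t}

Start: {p}.
δ(p,b) = {q}.
Union: {q}.
After b: {q}.
δ(q,b) = {s, t}.
Union: {s, t}.
After b: {s, t}.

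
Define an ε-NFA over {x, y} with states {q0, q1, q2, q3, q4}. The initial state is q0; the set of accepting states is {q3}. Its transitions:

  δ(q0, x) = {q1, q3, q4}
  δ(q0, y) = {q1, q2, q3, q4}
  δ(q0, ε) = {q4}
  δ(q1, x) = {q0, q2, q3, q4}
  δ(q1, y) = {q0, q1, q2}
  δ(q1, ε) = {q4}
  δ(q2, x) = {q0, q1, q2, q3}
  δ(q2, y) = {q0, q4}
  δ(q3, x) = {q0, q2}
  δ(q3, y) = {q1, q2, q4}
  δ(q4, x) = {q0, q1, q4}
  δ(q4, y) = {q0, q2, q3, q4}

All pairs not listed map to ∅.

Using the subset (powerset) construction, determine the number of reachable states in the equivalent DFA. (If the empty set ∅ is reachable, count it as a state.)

Start state of the DFA: {q0, q4} (ε-closure of the NFA start).
{q0, q4} --x--> {q0, q1, q3, q4}  [new]
{q0, q4} --y--> {q0, q1, q2, q3, q4}  [new]
{q0, q1, q3, q4} --x--> {q0, q1, q2, q3, q4}  [seen]
{q0, q1, q3, q4} --y--> {q0, q1, q2, q3, q4}  [seen]
{q0, q1, q2, q3, q4} --x--> {q0, q1, q2, q3, q4}  [seen]
{q0, q1, q2, q3, q4} --y--> {q0, q1, q2, q3, q4}  [seen]
Reachable DFA states: {q0, q4}, {q0, q1, q3, q4}, {q0, q1, q2, q3, q4}.

3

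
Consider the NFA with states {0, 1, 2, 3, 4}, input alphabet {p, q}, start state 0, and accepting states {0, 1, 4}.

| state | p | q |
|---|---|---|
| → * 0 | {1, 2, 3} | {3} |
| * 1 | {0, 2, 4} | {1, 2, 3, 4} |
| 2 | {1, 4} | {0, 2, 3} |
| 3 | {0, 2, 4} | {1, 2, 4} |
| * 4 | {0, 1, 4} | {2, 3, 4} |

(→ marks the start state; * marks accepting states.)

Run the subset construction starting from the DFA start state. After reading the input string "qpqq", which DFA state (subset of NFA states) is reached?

{0, 1, 2, 3, 4}

Start: {0}.
δ(0,q) = {3}.
Union: {3}.
After q: {3}.
δ(3,p) = {0, 2, 4}.
Union: {0, 2, 4}.
After p: {0, 2, 4}.
δ(0,q) = {3}; δ(2,q) = {0, 2, 3}; δ(4,q) = {2, 3, 4}.
Union: {0, 2, 3, 4}.
After q: {0, 2, 3, 4}.
δ(0,q) = {3}; δ(2,q) = {0, 2, 3}; δ(3,q) = {1, 2, 4}; δ(4,q) = {2, 3, 4}.
Union: {0, 1, 2, 3, 4}.
After q: {0, 1, 2, 3, 4}.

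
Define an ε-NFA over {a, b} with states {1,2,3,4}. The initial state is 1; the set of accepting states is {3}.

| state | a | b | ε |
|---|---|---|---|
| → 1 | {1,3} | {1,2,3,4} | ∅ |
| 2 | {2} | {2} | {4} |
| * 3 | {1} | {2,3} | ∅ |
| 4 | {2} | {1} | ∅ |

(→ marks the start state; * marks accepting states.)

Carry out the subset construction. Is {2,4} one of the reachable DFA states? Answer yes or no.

Start state of the DFA: {1} (ε-closure of the NFA start).
{1} --a--> {1,3}  [new]
{1} --b--> {1,2,3,4}  [new]
{1,3} --a--> {1,3}  [seen]
{1,3} --b--> {1,2,3,4}  [seen]
{1,2,3,4} --a--> {1,2,3,4}  [seen]
{1,2,3,4} --b--> {1,2,3,4}  [seen]
Reachable DFA states: {1}, {1,3}, {1,2,3,4}.
{2,4} is not among them.

no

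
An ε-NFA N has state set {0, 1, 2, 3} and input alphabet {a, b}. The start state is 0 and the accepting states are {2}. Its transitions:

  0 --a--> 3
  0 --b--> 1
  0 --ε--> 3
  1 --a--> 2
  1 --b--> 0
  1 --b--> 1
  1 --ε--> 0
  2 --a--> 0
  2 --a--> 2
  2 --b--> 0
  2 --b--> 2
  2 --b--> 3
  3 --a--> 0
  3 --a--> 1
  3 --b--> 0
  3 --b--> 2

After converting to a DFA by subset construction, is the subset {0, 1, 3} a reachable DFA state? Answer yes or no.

yes

Start state of the DFA: {0, 3} (ε-closure of the NFA start).
{0, 3} --a--> {0, 1, 3}  [new]
{0, 3} --b--> {0, 1, 2, 3}  [new]
{0, 1, 3} --a--> {0, 1, 2, 3}  [seen]
{0, 1, 3} --b--> {0, 1, 2, 3}  [seen]
{0, 1, 2, 3} --a--> {0, 1, 2, 3}  [seen]
{0, 1, 2, 3} --b--> {0, 1, 2, 3}  [seen]
Reachable DFA states: {0, 3}, {0, 1, 3}, {0, 1, 2, 3}.
{0, 1, 3} is among them.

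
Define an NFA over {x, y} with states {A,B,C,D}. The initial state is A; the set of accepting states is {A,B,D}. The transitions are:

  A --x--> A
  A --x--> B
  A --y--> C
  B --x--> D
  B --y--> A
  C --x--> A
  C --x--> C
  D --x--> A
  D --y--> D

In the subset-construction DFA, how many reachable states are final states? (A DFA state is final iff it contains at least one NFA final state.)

9

Start state of the DFA: {A}.
{A} --x--> {A,B}  [new]
{A} --y--> {C}  [new]
{A,B} --x--> {A,B,D}  [new]
{A,B} --y--> {A,C}  [new]
{C} --x--> {A,C}  [seen]
{C} --y--> ∅  [new]
{A,B,D} --x--> {A,B,D}  [seen]
{A,B,D} --y--> {A,C,D}  [new]
{A,C} --x--> {A,B,C}  [new]
{A,C} --y--> {C}  [seen]
∅ --x--> ∅  [seen]
∅ --y--> ∅  [seen]
{A,C,D} --x--> {A,B,C}  [seen]
{A,C,D} --y--> {C,D}  [new]
{A,B,C} --x--> {A,B,C,D}  [new]
{A,B,C} --y--> {A,C}  [seen]
{C,D} --x--> {A,C}  [seen]
{C,D} --y--> {D}  [new]
{A,B,C,D} --x--> {A,B,C,D}  [seen]
{A,B,C,D} --y--> {A,C,D}  [seen]
{D} --x--> {A}  [seen]
{D} --y--> {D}  [seen]
Reachable DFA states: {A}, {A,B}, {C}, {A,B,D}, {A,C}, ∅, {A,C,D}, {A,B,C}, {C,D}, {A,B,C,D}, {D}.
Accepting DFA states (contain an NFA accepting state): {A}, {A,B}, {A,B,D}, {A,C}, {A,C,D}, {A,B,C}, {C,D}, {A,B,C,D}, {D}.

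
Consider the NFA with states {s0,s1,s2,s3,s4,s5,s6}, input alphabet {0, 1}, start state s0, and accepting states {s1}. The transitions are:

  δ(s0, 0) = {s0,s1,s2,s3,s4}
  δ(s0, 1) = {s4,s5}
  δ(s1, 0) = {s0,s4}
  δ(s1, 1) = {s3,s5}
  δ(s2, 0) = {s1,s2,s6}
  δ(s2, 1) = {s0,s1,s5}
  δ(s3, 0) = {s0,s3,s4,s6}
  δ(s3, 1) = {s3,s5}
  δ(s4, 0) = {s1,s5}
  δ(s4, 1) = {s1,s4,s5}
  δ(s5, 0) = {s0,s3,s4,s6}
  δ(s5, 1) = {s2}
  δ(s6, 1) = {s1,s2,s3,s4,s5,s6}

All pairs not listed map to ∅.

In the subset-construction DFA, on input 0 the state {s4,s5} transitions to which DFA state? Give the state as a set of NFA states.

δ(s4,0) = {s1,s5}; δ(s5,0) = {s0,s3,s4,s6}.
Union: {s0,s1,s3,s4,s5,s6}.

{s0,s1,s3,s4,s5,s6}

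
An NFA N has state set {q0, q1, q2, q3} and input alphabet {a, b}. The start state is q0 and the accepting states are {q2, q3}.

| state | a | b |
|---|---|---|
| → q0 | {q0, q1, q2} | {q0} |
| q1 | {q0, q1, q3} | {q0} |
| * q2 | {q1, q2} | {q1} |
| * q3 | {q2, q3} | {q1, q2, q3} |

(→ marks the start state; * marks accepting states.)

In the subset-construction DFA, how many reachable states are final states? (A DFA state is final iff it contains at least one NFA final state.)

2

Start state of the DFA: {q0}.
{q0} --a--> {q0, q1, q2}  [new]
{q0} --b--> {q0}  [seen]
{q0, q1, q2} --a--> {q0, q1, q2, q3}  [new]
{q0, q1, q2} --b--> {q0, q1}  [new]
{q0, q1, q2, q3} --a--> {q0, q1, q2, q3}  [seen]
{q0, q1, q2, q3} --b--> {q0, q1, q2, q3}  [seen]
{q0, q1} --a--> {q0, q1, q2, q3}  [seen]
{q0, q1} --b--> {q0}  [seen]
Reachable DFA states: {q0}, {q0, q1, q2}, {q0, q1, q2, q3}, {q0, q1}.
Accepting DFA states (contain an NFA accepting state): {q0, q1, q2}, {q0, q1, q2, q3}.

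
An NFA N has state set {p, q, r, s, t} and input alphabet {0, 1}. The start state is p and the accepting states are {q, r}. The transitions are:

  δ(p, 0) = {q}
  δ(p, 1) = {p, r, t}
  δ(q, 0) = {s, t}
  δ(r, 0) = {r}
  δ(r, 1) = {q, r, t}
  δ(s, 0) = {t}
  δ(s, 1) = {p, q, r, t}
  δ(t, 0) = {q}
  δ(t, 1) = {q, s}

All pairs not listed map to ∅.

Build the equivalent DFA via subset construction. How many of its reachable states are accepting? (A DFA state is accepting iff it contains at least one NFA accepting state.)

Start state of the DFA: {p}.
{p} --0--> {q}  [new]
{p} --1--> {p, r, t}  [new]
{q} --0--> {s, t}  [new]
{q} --1--> ∅  [new]
{p, r, t} --0--> {q, r}  [new]
{p, r, t} --1--> {p, q, r, s, t}  [new]
{s, t} --0--> {q, t}  [new]
{s, t} --1--> {p, q, r, s, t}  [seen]
∅ --0--> ∅  [seen]
∅ --1--> ∅  [seen]
{q, r} --0--> {r, s, t}  [new]
{q, r} --1--> {q, r, t}  [new]
{p, q, r, s, t} --0--> {q, r, s, t}  [new]
{p, q, r, s, t} --1--> {p, q, r, s, t}  [seen]
{q, t} --0--> {q, s, t}  [new]
{q, t} --1--> {q, s}  [new]
{r, s, t} --0--> {q, r, t}  [seen]
{r, s, t} --1--> {p, q, r, s, t}  [seen]
{q, r, t} --0--> {q, r, s, t}  [seen]
{q, r, t} --1--> {q, r, s, t}  [seen]
{q, r, s, t} --0--> {q, r, s, t}  [seen]
{q, r, s, t} --1--> {p, q, r, s, t}  [seen]
{q, s, t} --0--> {q, s, t}  [seen]
{q, s, t} --1--> {p, q, r, s, t}  [seen]
{q, s} --0--> {s, t}  [seen]
{q, s} --1--> {p, q, r, t}  [new]
{p, q, r, t} --0--> {q, r, s, t}  [seen]
{p, q, r, t} --1--> {p, q, r, s, t}  [seen]
Reachable DFA states: {p}, {q}, {p, r, t}, {s, t}, ∅, {q, r}, {p, q, r, s, t}, {q, t}, {r, s, t}, {q, r, t}, {q, r, s, t}, {q, s, t}, {q, s}, {p, q, r, t}.
Accepting DFA states (contain an NFA accepting state): {q}, {p, r, t}, {q, r}, {p, q, r, s, t}, {q, t}, {r, s, t}, {q, r, t}, {q, r, s, t}, {q, s, t}, {q, s}, {p, q, r, t}.

11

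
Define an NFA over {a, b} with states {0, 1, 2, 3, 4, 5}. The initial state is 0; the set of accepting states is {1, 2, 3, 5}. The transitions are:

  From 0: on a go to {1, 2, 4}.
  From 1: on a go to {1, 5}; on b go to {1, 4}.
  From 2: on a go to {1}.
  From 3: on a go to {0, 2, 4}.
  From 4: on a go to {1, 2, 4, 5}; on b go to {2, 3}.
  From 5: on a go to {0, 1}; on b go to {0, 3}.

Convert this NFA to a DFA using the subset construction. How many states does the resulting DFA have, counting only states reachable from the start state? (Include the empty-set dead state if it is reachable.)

Start state of the DFA: {0}.
{0} --a--> {1, 2, 4}  [new]
{0} --b--> ∅  [new]
{1, 2, 4} --a--> {1, 2, 4, 5}  [new]
{1, 2, 4} --b--> {1, 2, 3, 4}  [new]
∅ --a--> ∅  [seen]
∅ --b--> ∅  [seen]
{1, 2, 4, 5} --a--> {0, 1, 2, 4, 5}  [new]
{1, 2, 4, 5} --b--> {0, 1, 2, 3, 4}  [new]
{1, 2, 3, 4} --a--> {0, 1, 2, 4, 5}  [seen]
{1, 2, 3, 4} --b--> {1, 2, 3, 4}  [seen]
{0, 1, 2, 4, 5} --a--> {0, 1, 2, 4, 5}  [seen]
{0, 1, 2, 4, 5} --b--> {0, 1, 2, 3, 4}  [seen]
{0, 1, 2, 3, 4} --a--> {0, 1, 2, 4, 5}  [seen]
{0, 1, 2, 3, 4} --b--> {1, 2, 3, 4}  [seen]
Reachable DFA states: {0}, {1, 2, 4}, ∅, {1, 2, 4, 5}, {1, 2, 3, 4}, {0, 1, 2, 4, 5}, {0, 1, 2, 3, 4}.

7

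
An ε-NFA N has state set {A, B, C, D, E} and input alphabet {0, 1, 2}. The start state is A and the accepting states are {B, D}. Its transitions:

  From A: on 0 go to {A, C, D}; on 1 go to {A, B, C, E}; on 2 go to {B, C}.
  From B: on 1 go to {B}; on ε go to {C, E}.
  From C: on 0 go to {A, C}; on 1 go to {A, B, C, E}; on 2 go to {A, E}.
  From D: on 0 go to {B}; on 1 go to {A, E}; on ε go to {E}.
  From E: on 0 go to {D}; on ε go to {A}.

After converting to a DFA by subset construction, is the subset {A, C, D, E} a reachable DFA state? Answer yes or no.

Start state of the DFA: {A} (ε-closure of the NFA start).
{A} --0--> {A, C, D, E}  [new]
{A} --1--> {A, B, C, E}  [new]
{A} --2--> {A, B, C, E}  [seen]
{A, C, D, E} --0--> {A, B, C, D, E}  [new]
{A, C, D, E} --1--> {A, B, C, E}  [seen]
{A, C, D, E} --2--> {A, B, C, E}  [seen]
{A, B, C, E} --0--> {A, C, D, E}  [seen]
{A, B, C, E} --1--> {A, B, C, E}  [seen]
{A, B, C, E} --2--> {A, B, C, E}  [seen]
{A, B, C, D, E} --0--> {A, B, C, D, E}  [seen]
{A, B, C, D, E} --1--> {A, B, C, E}  [seen]
{A, B, C, D, E} --2--> {A, B, C, E}  [seen]
Reachable DFA states: {A}, {A, C, D, E}, {A, B, C, E}, {A, B, C, D, E}.
{A, C, D, E} is among them.

yes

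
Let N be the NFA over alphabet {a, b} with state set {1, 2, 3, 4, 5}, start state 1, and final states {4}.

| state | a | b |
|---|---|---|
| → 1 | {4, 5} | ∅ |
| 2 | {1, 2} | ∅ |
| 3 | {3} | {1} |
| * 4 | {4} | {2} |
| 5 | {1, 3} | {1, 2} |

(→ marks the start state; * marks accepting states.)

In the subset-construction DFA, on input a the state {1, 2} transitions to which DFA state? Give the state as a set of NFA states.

{1, 2, 4, 5}

δ(1,a) = {4, 5}; δ(2,a) = {1, 2}.
Union: {1, 2, 4, 5}.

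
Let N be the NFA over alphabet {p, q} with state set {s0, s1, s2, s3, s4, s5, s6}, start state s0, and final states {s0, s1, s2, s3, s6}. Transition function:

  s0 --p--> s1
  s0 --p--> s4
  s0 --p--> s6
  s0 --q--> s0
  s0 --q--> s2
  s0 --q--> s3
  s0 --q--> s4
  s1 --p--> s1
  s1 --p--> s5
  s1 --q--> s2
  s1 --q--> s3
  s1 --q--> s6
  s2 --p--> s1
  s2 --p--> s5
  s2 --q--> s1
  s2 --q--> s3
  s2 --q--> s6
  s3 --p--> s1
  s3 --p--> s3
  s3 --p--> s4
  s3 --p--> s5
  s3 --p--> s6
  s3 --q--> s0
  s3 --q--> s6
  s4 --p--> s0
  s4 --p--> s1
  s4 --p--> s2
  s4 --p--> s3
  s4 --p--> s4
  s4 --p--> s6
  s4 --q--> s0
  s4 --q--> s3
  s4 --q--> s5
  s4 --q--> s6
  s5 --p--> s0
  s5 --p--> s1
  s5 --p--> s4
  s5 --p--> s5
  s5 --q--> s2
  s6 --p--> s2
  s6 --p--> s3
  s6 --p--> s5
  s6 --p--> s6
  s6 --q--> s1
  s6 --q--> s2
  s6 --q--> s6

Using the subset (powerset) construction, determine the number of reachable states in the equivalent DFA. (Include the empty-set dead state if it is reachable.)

Start state of the DFA: {s0}.
{s0} --p--> {s1, s4, s6}  [new]
{s0} --q--> {s0, s2, s3, s4}  [new]
{s1, s4, s6} --p--> {s0, s1, s2, s3, s4, s5, s6}  [new]
{s1, s4, s6} --q--> {s0, s1, s2, s3, s5, s6}  [new]
{s0, s2, s3, s4} --p--> {s0, s1, s2, s3, s4, s5, s6}  [seen]
{s0, s2, s3, s4} --q--> {s0, s1, s2, s3, s4, s5, s6}  [seen]
{s0, s1, s2, s3, s4, s5, s6} --p--> {s0, s1, s2, s3, s4, s5, s6}  [seen]
{s0, s1, s2, s3, s4, s5, s6} --q--> {s0, s1, s2, s3, s4, s5, s6}  [seen]
{s0, s1, s2, s3, s5, s6} --p--> {s0, s1, s2, s3, s4, s5, s6}  [seen]
{s0, s1, s2, s3, s5, s6} --q--> {s0, s1, s2, s3, s4, s6}  [new]
{s0, s1, s2, s3, s4, s6} --p--> {s0, s1, s2, s3, s4, s5, s6}  [seen]
{s0, s1, s2, s3, s4, s6} --q--> {s0, s1, s2, s3, s4, s5, s6}  [seen]
Reachable DFA states: {s0}, {s1, s4, s6}, {s0, s2, s3, s4}, {s0, s1, s2, s3, s4, s5, s6}, {s0, s1, s2, s3, s5, s6}, {s0, s1, s2, s3, s4, s6}.

6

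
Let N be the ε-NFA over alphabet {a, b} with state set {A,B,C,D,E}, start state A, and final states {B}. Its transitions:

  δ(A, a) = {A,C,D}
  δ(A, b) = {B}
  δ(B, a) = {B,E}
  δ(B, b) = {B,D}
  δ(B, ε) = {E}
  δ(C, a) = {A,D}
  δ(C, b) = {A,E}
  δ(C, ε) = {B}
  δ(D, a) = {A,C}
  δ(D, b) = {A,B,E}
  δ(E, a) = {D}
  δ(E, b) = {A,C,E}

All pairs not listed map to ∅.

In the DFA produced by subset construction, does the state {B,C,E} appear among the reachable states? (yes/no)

no

Start state of the DFA: {A} (ε-closure of the NFA start).
{A} --a--> {A,B,C,D,E}  [new]
{A} --b--> {B,E}  [new]
{A,B,C,D,E} --a--> {A,B,C,D,E}  [seen]
{A,B,C,D,E} --b--> {A,B,C,D,E}  [seen]
{B,E} --a--> {B,D,E}  [new]
{B,E} --b--> {A,B,C,D,E}  [seen]
{B,D,E} --a--> {A,B,C,D,E}  [seen]
{B,D,E} --b--> {A,B,C,D,E}  [seen]
Reachable DFA states: {A}, {A,B,C,D,E}, {B,E}, {B,D,E}.
{B,C,E} is not among them.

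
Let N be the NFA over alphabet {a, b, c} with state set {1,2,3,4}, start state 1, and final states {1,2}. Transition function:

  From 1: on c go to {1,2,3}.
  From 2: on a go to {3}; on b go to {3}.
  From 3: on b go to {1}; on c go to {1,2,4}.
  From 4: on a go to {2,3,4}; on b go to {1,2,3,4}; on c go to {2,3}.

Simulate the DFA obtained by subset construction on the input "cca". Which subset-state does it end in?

{2,3,4}

Start: {1}.
δ(1,c) = {1,2,3}.
Union: {1,2,3}.
After c: {1,2,3}.
δ(1,c) = {1,2,3}; δ(2,c) = ∅; δ(3,c) = {1,2,4}.
Union: {1,2,3,4}.
After c: {1,2,3,4}.
δ(1,a) = ∅; δ(2,a) = {3}; δ(3,a) = ∅; δ(4,a) = {2,3,4}.
Union: {2,3,4}.
After a: {2,3,4}.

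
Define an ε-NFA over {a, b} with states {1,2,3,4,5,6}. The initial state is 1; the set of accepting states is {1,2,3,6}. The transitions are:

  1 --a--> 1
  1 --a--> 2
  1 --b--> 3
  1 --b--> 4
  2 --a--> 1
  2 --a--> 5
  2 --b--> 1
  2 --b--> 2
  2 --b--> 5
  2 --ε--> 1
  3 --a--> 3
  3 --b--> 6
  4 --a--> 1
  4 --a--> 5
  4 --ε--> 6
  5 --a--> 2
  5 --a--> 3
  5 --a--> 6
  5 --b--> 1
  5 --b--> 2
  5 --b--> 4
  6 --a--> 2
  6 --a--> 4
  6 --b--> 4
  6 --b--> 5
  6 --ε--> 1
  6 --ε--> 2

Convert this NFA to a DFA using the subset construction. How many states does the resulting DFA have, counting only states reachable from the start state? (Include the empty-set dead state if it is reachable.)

6

Start state of the DFA: {1} (ε-closure of the NFA start).
{1} --a--> {1,2}  [new]
{1} --b--> {1,2,3,4,6}  [new]
{1,2} --a--> {1,2,5}  [new]
{1,2} --b--> {1,2,3,4,5,6}  [new]
{1,2,3,4,6} --a--> {1,2,3,4,5,6}  [seen]
{1,2,3,4,6} --b--> {1,2,3,4,5,6}  [seen]
{1,2,5} --a--> {1,2,3,5,6}  [new]
{1,2,5} --b--> {1,2,3,4,5,6}  [seen]
{1,2,3,4,5,6} --a--> {1,2,3,4,5,6}  [seen]
{1,2,3,4,5,6} --b--> {1,2,3,4,5,6}  [seen]
{1,2,3,5,6} --a--> {1,2,3,4,5,6}  [seen]
{1,2,3,5,6} --b--> {1,2,3,4,5,6}  [seen]
Reachable DFA states: {1}, {1,2}, {1,2,3,4,6}, {1,2,5}, {1,2,3,4,5,6}, {1,2,3,5,6}.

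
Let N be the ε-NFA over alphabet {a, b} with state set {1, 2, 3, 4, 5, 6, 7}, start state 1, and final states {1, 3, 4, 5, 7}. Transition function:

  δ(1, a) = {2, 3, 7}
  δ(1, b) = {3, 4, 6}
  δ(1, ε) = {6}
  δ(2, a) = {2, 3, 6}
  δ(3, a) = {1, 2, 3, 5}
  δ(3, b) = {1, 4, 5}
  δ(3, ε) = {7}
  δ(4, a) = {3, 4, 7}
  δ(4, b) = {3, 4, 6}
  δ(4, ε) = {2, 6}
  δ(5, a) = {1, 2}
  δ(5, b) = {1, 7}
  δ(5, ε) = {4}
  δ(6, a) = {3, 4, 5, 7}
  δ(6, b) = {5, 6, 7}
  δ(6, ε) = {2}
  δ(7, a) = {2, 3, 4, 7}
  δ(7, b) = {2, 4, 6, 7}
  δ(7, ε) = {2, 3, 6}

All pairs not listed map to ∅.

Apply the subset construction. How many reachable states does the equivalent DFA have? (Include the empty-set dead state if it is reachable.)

Start state of the DFA: {1, 2, 6} (ε-closure of the NFA start).
{1, 2, 6} --a--> {2, 3, 4, 5, 6, 7}  [new]
{1, 2, 6} --b--> {2, 3, 4, 5, 6, 7}  [seen]
{2, 3, 4, 5, 6, 7} --a--> {1, 2, 3, 4, 5, 6, 7}  [new]
{2, 3, 4, 5, 6, 7} --b--> {1, 2, 3, 4, 5, 6, 7}  [seen]
{1, 2, 3, 4, 5, 6, 7} --a--> {1, 2, 3, 4, 5, 6, 7}  [seen]
{1, 2, 3, 4, 5, 6, 7} --b--> {1, 2, 3, 4, 5, 6, 7}  [seen]
Reachable DFA states: {1, 2, 6}, {2, 3, 4, 5, 6, 7}, {1, 2, 3, 4, 5, 6, 7}.

3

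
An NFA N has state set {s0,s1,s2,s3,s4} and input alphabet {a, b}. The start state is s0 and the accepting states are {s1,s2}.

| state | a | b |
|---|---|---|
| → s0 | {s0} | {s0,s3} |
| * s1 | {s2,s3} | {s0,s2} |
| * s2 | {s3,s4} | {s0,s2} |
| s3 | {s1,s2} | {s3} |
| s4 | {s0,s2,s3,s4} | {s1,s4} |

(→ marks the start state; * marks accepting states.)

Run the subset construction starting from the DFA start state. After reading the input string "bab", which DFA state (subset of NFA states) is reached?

{s0,s2,s3}

Start: {s0}.
δ(s0,b) = {s0,s3}.
Union: {s0,s3}.
After b: {s0,s3}.
δ(s0,a) = {s0}; δ(s3,a) = {s1,s2}.
Union: {s0,s1,s2}.
After a: {s0,s1,s2}.
δ(s0,b) = {s0,s3}; δ(s1,b) = {s0,s2}; δ(s2,b) = {s0,s2}.
Union: {s0,s2,s3}.
After b: {s0,s2,s3}.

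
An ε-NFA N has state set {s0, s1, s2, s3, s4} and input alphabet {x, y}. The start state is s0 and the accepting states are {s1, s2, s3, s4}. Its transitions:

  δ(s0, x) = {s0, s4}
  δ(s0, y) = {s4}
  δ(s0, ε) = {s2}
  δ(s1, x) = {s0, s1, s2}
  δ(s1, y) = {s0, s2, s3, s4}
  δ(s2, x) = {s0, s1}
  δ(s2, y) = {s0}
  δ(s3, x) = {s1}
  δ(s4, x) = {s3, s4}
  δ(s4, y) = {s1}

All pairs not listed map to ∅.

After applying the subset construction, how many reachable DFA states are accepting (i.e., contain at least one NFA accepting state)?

4

Start state of the DFA: {s0, s2} (ε-closure of the NFA start).
{s0, s2} --x--> {s0, s1, s2, s4}  [new]
{s0, s2} --y--> {s0, s2, s4}  [new]
{s0, s1, s2, s4} --x--> {s0, s1, s2, s3, s4}  [new]
{s0, s1, s2, s4} --y--> {s0, s1, s2, s3, s4}  [seen]
{s0, s2, s4} --x--> {s0, s1, s2, s3, s4}  [seen]
{s0, s2, s4} --y--> {s0, s1, s2, s4}  [seen]
{s0, s1, s2, s3, s4} --x--> {s0, s1, s2, s3, s4}  [seen]
{s0, s1, s2, s3, s4} --y--> {s0, s1, s2, s3, s4}  [seen]
Reachable DFA states: {s0, s2}, {s0, s1, s2, s4}, {s0, s2, s4}, {s0, s1, s2, s3, s4}.
Accepting DFA states (contain an NFA accepting state): {s0, s2}, {s0, s1, s2, s4}, {s0, s2, s4}, {s0, s1, s2, s3, s4}.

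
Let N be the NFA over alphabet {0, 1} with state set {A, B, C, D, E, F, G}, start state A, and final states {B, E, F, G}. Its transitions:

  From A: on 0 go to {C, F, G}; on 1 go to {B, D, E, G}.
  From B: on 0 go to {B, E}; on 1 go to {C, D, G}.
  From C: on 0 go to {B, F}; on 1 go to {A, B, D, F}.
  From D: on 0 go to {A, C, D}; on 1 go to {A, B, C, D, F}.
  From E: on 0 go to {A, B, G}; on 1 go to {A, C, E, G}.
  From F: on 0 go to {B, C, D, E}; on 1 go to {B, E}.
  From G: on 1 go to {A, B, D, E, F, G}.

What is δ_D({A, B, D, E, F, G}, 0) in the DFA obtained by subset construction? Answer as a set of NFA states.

δ(A,0) = {C, F, G}; δ(B,0) = {B, E}; δ(D,0) = {A, C, D}; δ(E,0) = {A, B, G}; δ(F,0) = {B, C, D, E}; δ(G,0) = ∅.
Union: {A, B, C, D, E, F, G}.

{A, B, C, D, E, F, G}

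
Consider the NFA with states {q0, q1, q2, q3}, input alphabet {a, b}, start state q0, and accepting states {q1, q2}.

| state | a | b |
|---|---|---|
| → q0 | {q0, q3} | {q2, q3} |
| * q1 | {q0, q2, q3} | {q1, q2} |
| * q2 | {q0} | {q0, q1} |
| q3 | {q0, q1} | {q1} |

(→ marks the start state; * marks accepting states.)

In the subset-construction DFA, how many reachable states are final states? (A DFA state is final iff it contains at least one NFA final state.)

7

Start state of the DFA: {q0}.
{q0} --a--> {q0, q3}  [new]
{q0} --b--> {q2, q3}  [new]
{q0, q3} --a--> {q0, q1, q3}  [new]
{q0, q3} --b--> {q1, q2, q3}  [new]
{q2, q3} --a--> {q0, q1}  [new]
{q2, q3} --b--> {q0, q1}  [seen]
{q0, q1, q3} --a--> {q0, q1, q2, q3}  [new]
{q0, q1, q3} --b--> {q1, q2, q3}  [seen]
{q1, q2, q3} --a--> {q0, q1, q2, q3}  [seen]
{q1, q2, q3} --b--> {q0, q1, q2}  [new]
{q0, q1} --a--> {q0, q2, q3}  [new]
{q0, q1} --b--> {q1, q2, q3}  [seen]
{q0, q1, q2, q3} --a--> {q0, q1, q2, q3}  [seen]
{q0, q1, q2, q3} --b--> {q0, q1, q2, q3}  [seen]
{q0, q1, q2} --a--> {q0, q2, q3}  [seen]
{q0, q1, q2} --b--> {q0, q1, q2, q3}  [seen]
{q0, q2, q3} --a--> {q0, q1, q3}  [seen]
{q0, q2, q3} --b--> {q0, q1, q2, q3}  [seen]
Reachable DFA states: {q0}, {q0, q3}, {q2, q3}, {q0, q1, q3}, {q1, q2, q3}, {q0, q1}, {q0, q1, q2, q3}, {q0, q1, q2}, {q0, q2, q3}.
Accepting DFA states (contain an NFA accepting state): {q2, q3}, {q0, q1, q3}, {q1, q2, q3}, {q0, q1}, {q0, q1, q2, q3}, {q0, q1, q2}, {q0, q2, q3}.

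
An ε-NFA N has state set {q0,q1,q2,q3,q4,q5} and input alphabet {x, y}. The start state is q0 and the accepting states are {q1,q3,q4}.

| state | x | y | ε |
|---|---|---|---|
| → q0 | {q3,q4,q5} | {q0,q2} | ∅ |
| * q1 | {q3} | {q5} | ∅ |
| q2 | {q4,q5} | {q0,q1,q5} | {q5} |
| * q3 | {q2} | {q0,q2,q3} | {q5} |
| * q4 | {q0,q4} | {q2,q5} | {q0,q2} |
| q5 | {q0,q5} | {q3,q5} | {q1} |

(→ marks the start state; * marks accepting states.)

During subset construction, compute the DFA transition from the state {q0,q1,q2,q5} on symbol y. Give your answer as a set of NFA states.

{q0,q1,q2,q3,q5}

δ(q0,y) = {q0,q2}; δ(q1,y) = {q5}; δ(q2,y) = {q0,q1,q5}; δ(q5,y) = {q3,q5}.
Union: {q0,q1,q2,q3,q5}.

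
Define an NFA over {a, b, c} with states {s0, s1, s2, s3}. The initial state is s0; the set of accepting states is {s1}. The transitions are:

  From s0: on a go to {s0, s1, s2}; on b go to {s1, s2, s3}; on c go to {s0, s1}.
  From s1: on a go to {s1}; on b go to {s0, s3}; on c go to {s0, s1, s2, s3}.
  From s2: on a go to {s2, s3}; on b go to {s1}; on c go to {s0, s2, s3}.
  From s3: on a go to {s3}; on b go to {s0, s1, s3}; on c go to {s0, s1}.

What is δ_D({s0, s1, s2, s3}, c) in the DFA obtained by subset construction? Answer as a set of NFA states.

{s0, s1, s2, s3}

δ(s0,c) = {s0, s1}; δ(s1,c) = {s0, s1, s2, s3}; δ(s2,c) = {s0, s2, s3}; δ(s3,c) = {s0, s1}.
Union: {s0, s1, s2, s3}.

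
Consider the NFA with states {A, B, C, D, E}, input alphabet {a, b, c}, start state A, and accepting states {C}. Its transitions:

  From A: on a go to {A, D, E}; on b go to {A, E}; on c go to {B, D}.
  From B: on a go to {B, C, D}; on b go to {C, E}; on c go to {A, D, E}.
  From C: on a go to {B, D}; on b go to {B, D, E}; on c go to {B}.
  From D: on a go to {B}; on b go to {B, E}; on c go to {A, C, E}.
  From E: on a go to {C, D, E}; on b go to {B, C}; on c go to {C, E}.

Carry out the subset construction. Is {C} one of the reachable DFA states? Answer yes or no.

Start state of the DFA: {A}.
{A} --a--> {A, D, E}  [new]
{A} --b--> {A, E}  [new]
{A} --c--> {B, D}  [new]
{A, D, E} --a--> {A, B, C, D, E}  [new]
{A, D, E} --b--> {A, B, C, E}  [new]
{A, D, E} --c--> {A, B, C, D, E}  [seen]
{A, E} --a--> {A, C, D, E}  [new]
{A, E} --b--> {A, B, C, E}  [seen]
{A, E} --c--> {B, C, D, E}  [new]
{B, D} --a--> {B, C, D}  [new]
{B, D} --b--> {B, C, E}  [new]
{B, D} --c--> {A, C, D, E}  [seen]
{A, B, C, D, E} --a--> {A, B, C, D, E}  [seen]
{A, B, C, D, E} --b--> {A, B, C, D, E}  [seen]
{A, B, C, D, E} --c--> {A, B, C, D, E}  [seen]
{A, B, C, E} --a--> {A, B, C, D, E}  [seen]
{A, B, C, E} --b--> {A, B, C, D, E}  [seen]
{A, B, C, E} --c--> {A, B, C, D, E}  [seen]
{A, C, D, E} --a--> {A, B, C, D, E}  [seen]
{A, C, D, E} --b--> {A, B, C, D, E}  [seen]
{A, C, D, E} --c--> {A, B, C, D, E}  [seen]
{B, C, D, E} --a--> {B, C, D, E}  [seen]
{B, C, D, E} --b--> {B, C, D, E}  [seen]
{B, C, D, E} --c--> {A, B, C, D, E}  [seen]
{B, C, D} --a--> {B, C, D}  [seen]
{B, C, D} --b--> {B, C, D, E}  [seen]
{B, C, D} --c--> {A, B, C, D, E}  [seen]
{B, C, E} --a--> {B, C, D, E}  [seen]
{B, C, E} --b--> {B, C, D, E}  [seen]
{B, C, E} --c--> {A, B, C, D, E}  [seen]
Reachable DFA states: {A}, {A, D, E}, {A, E}, {B, D}, {A, B, C, D, E}, {A, B, C, E}, {A, C, D, E}, {B, C, D, E}, {B, C, D}, {B, C, E}.
{C} is not among them.

no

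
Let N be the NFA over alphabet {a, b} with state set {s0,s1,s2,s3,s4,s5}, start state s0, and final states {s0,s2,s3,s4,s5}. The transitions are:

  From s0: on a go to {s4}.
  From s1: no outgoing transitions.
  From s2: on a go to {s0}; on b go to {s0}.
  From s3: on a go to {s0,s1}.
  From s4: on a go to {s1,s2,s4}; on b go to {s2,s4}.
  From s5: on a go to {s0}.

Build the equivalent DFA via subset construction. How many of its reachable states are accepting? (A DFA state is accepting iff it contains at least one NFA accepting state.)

Start state of the DFA: {s0}.
{s0} --a--> {s4}  [new]
{s0} --b--> ∅  [new]
{s4} --a--> {s1,s2,s4}  [new]
{s4} --b--> {s2,s4}  [new]
∅ --a--> ∅  [seen]
∅ --b--> ∅  [seen]
{s1,s2,s4} --a--> {s0,s1,s2,s4}  [new]
{s1,s2,s4} --b--> {s0,s2,s4}  [new]
{s2,s4} --a--> {s0,s1,s2,s4}  [seen]
{s2,s4} --b--> {s0,s2,s4}  [seen]
{s0,s1,s2,s4} --a--> {s0,s1,s2,s4}  [seen]
{s0,s1,s2,s4} --b--> {s0,s2,s4}  [seen]
{s0,s2,s4} --a--> {s0,s1,s2,s4}  [seen]
{s0,s2,s4} --b--> {s0,s2,s4}  [seen]
Reachable DFA states: {s0}, {s4}, ∅, {s1,s2,s4}, {s2,s4}, {s0,s1,s2,s4}, {s0,s2,s4}.
Accepting DFA states (contain an NFA accepting state): {s0}, {s4}, {s1,s2,s4}, {s2,s4}, {s0,s1,s2,s4}, {s0,s2,s4}.

6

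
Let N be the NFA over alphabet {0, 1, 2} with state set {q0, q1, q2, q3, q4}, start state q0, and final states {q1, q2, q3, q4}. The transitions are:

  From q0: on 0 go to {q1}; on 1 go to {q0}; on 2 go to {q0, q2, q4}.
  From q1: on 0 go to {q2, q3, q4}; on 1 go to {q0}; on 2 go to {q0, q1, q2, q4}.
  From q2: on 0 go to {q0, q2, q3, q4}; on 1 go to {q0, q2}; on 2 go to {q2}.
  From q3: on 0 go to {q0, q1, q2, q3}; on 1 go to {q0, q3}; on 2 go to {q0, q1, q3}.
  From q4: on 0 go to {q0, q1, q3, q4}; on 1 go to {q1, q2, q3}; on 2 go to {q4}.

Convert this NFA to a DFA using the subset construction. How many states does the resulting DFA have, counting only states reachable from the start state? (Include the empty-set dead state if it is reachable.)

Start state of the DFA: {q0}.
{q0} --0--> {q1}  [new]
{q0} --1--> {q0}  [seen]
{q0} --2--> {q0, q2, q4}  [new]
{q1} --0--> {q2, q3, q4}  [new]
{q1} --1--> {q0}  [seen]
{q1} --2--> {q0, q1, q2, q4}  [new]
{q0, q2, q4} --0--> {q0, q1, q2, q3, q4}  [new]
{q0, q2, q4} --1--> {q0, q1, q2, q3}  [new]
{q0, q2, q4} --2--> {q0, q2, q4}  [seen]
{q2, q3, q4} --0--> {q0, q1, q2, q3, q4}  [seen]
{q2, q3, q4} --1--> {q0, q1, q2, q3}  [seen]
{q2, q3, q4} --2--> {q0, q1, q2, q3, q4}  [seen]
{q0, q1, q2, q4} --0--> {q0, q1, q2, q3, q4}  [seen]
{q0, q1, q2, q4} --1--> {q0, q1, q2, q3}  [seen]
{q0, q1, q2, q4} --2--> {q0, q1, q2, q4}  [seen]
{q0, q1, q2, q3, q4} --0--> {q0, q1, q2, q3, q4}  [seen]
{q0, q1, q2, q3, q4} --1--> {q0, q1, q2, q3}  [seen]
{q0, q1, q2, q3, q4} --2--> {q0, q1, q2, q3, q4}  [seen]
{q0, q1, q2, q3} --0--> {q0, q1, q2, q3, q4}  [seen]
{q0, q1, q2, q3} --1--> {q0, q2, q3}  [new]
{q0, q1, q2, q3} --2--> {q0, q1, q2, q3, q4}  [seen]
{q0, q2, q3} --0--> {q0, q1, q2, q3, q4}  [seen]
{q0, q2, q3} --1--> {q0, q2, q3}  [seen]
{q0, q2, q3} --2--> {q0, q1, q2, q3, q4}  [seen]
Reachable DFA states: {q0}, {q1}, {q0, q2, q4}, {q2, q3, q4}, {q0, q1, q2, q4}, {q0, q1, q2, q3, q4}, {q0, q1, q2, q3}, {q0, q2, q3}.

8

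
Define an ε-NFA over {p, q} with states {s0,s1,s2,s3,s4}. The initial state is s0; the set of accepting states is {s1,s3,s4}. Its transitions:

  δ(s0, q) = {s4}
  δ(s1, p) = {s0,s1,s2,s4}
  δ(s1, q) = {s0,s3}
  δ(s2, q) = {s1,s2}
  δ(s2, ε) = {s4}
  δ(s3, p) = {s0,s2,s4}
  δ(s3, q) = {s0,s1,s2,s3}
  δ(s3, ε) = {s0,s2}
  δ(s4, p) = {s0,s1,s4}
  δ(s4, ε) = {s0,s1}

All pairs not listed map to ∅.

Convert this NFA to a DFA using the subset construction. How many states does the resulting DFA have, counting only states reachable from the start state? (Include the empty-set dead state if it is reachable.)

Start state of the DFA: {s0} (ε-closure of the NFA start).
{s0} --p--> ∅  [new]
{s0} --q--> {s0,s1,s4}  [new]
∅ --p--> ∅  [seen]
∅ --q--> ∅  [seen]
{s0,s1,s4} --p--> {s0,s1,s2,s4}  [new]
{s0,s1,s4} --q--> {s0,s1,s2,s3,s4}  [new]
{s0,s1,s2,s4} --p--> {s0,s1,s2,s4}  [seen]
{s0,s1,s2,s4} --q--> {s0,s1,s2,s3,s4}  [seen]
{s0,s1,s2,s3,s4} --p--> {s0,s1,s2,s4}  [seen]
{s0,s1,s2,s3,s4} --q--> {s0,s1,s2,s3,s4}  [seen]
Reachable DFA states: {s0}, ∅, {s0,s1,s4}, {s0,s1,s2,s4}, {s0,s1,s2,s3,s4}.

5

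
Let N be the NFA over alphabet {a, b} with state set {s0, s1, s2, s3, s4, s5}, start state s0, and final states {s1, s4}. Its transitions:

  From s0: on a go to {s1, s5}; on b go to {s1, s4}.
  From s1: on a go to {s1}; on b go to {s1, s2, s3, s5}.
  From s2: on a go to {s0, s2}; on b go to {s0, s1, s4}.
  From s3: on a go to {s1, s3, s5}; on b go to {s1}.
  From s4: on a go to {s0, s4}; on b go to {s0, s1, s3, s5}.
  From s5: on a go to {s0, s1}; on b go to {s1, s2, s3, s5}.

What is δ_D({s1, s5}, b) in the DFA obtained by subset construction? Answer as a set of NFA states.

δ(s1,b) = {s1, s2, s3, s5}; δ(s5,b) = {s1, s2, s3, s5}.
Union: {s1, s2, s3, s5}.

{s1, s2, s3, s5}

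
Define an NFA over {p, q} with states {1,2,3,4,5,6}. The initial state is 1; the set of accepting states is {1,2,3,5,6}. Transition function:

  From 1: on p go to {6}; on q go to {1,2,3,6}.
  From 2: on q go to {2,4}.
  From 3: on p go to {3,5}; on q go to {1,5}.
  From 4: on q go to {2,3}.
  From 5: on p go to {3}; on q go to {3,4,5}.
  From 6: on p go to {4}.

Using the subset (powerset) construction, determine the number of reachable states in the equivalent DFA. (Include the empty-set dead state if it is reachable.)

16

Start state of the DFA: {1}.
{1} --p--> {6}  [new]
{1} --q--> {1,2,3,6}  [new]
{6} --p--> {4}  [new]
{6} --q--> ∅  [new]
{1,2,3,6} --p--> {3,4,5,6}  [new]
{1,2,3,6} --q--> {1,2,3,4,5,6}  [new]
{4} --p--> ∅  [seen]
{4} --q--> {2,3}  [new]
∅ --p--> ∅  [seen]
∅ --q--> ∅  [seen]
{3,4,5,6} --p--> {3,4,5}  [new]
{3,4,5,6} --q--> {1,2,3,4,5}  [new]
{1,2,3,4,5,6} --p--> {3,4,5,6}  [seen]
{1,2,3,4,5,6} --q--> {1,2,3,4,5,6}  [seen]
{2,3} --p--> {3,5}  [new]
{2,3} --q--> {1,2,4,5}  [new]
{3,4,5} --p--> {3,5}  [seen]
{3,4,5} --q--> {1,2,3,4,5}  [seen]
{1,2,3,4,5} --p--> {3,5,6}  [new]
{1,2,3,4,5} --q--> {1,2,3,4,5,6}  [seen]
{3,5} --p--> {3,5}  [seen]
{3,5} --q--> {1,3,4,5}  [new]
{1,2,4,5} --p--> {3,6}  [new]
{1,2,4,5} --q--> {1,2,3,4,5,6}  [seen]
{3,5,6} --p--> {3,4,5}  [seen]
{3,5,6} --q--> {1,3,4,5}  [seen]
{1,3,4,5} --p--> {3,5,6}  [seen]
{1,3,4,5} --q--> {1,2,3,4,5,6}  [seen]
{3,6} --p--> {3,4,5}  [seen]
{3,6} --q--> {1,5}  [new]
{1,5} --p--> {3,6}  [seen]
{1,5} --q--> {1,2,3,4,5,6}  [seen]
Reachable DFA states: {1}, {6}, {1,2,3,6}, {4}, ∅, {3,4,5,6}, {1,2,3,4,5,6}, {2,3}, {3,4,5}, {1,2,3,4,5}, {3,5}, {1,2,4,5}, {3,5,6}, {1,3,4,5}, {3,6}, {1,5}.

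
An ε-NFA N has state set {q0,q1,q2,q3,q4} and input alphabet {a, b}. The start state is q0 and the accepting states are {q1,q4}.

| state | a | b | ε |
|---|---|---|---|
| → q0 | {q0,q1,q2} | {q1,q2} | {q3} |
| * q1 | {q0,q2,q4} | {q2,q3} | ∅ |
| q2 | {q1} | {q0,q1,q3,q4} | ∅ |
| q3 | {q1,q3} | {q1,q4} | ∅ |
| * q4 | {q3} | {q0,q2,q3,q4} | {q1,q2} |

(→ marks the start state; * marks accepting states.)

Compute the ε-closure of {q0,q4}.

Begin with {q0,q4}.
q0 →ε {q3}; add q3.
q4 →ε {q1,q2}; add q1, q2.
ε-closure = {q0,q1,q2,q3,q4}.

{q0,q1,q2,q3,q4}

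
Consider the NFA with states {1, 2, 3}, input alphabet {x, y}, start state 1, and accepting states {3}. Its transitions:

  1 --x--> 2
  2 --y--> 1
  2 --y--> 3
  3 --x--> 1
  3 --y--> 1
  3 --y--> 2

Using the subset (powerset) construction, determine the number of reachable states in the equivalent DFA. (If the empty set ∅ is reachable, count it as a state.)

Start state of the DFA: {1}.
{1} --x--> {2}  [new]
{1} --y--> ∅  [new]
{2} --x--> ∅  [seen]
{2} --y--> {1, 3}  [new]
∅ --x--> ∅  [seen]
∅ --y--> ∅  [seen]
{1, 3} --x--> {1, 2}  [new]
{1, 3} --y--> {1, 2}  [seen]
{1, 2} --x--> {2}  [seen]
{1, 2} --y--> {1, 3}  [seen]
Reachable DFA states: {1}, {2}, ∅, {1, 3}, {1, 2}.

5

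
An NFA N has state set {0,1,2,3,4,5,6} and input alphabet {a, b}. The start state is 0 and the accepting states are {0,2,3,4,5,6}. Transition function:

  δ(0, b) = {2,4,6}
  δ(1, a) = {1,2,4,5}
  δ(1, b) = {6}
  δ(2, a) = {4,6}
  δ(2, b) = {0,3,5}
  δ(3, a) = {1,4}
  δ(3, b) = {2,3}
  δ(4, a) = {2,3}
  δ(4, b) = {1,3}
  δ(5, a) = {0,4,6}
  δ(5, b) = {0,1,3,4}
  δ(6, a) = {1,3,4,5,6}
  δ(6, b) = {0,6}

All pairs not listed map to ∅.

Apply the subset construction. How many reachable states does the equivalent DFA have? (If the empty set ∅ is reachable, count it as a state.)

Start state of the DFA: {0}.
{0} --a--> ∅  [new]
{0} --b--> {2,4,6}  [new]
∅ --a--> ∅  [seen]
∅ --b--> ∅  [seen]
{2,4,6} --a--> {1,2,3,4,5,6}  [new]
{2,4,6} --b--> {0,1,3,5,6}  [new]
{1,2,3,4,5,6} --a--> {0,1,2,3,4,5,6}  [new]
{1,2,3,4,5,6} --b--> {0,1,2,3,4,5,6}  [seen]
{0,1,3,5,6} --a--> {0,1,2,3,4,5,6}  [seen]
{0,1,3,5,6} --b--> {0,1,2,3,4,6}  [new]
{0,1,2,3,4,5,6} --a--> {0,1,2,3,4,5,6}  [seen]
{0,1,2,3,4,5,6} --b--> {0,1,2,3,4,5,6}  [seen]
{0,1,2,3,4,6} --a--> {1,2,3,4,5,6}  [seen]
{0,1,2,3,4,6} --b--> {0,1,2,3,4,5,6}  [seen]
Reachable DFA states: {0}, ∅, {2,4,6}, {1,2,3,4,5,6}, {0,1,3,5,6}, {0,1,2,3,4,5,6}, {0,1,2,3,4,6}.

7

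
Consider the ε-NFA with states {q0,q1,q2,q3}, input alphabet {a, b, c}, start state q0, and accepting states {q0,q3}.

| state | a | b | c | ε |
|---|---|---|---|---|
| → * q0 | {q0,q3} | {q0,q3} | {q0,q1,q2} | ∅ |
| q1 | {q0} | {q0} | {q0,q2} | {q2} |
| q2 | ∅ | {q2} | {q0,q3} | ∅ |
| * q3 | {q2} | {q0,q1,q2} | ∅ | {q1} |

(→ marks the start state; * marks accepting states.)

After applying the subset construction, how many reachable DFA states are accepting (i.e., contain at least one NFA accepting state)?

3

Start state of the DFA: {q0} (ε-closure of the NFA start).
{q0} --a--> {q0,q1,q2,q3}  [new]
{q0} --b--> {q0,q1,q2,q3}  [seen]
{q0} --c--> {q0,q1,q2}  [new]
{q0,q1,q2,q3} --a--> {q0,q1,q2,q3}  [seen]
{q0,q1,q2,q3} --b--> {q0,q1,q2,q3}  [seen]
{q0,q1,q2,q3} --c--> {q0,q1,q2,q3}  [seen]
{q0,q1,q2} --a--> {q0,q1,q2,q3}  [seen]
{q0,q1,q2} --b--> {q0,q1,q2,q3}  [seen]
{q0,q1,q2} --c--> {q0,q1,q2,q3}  [seen]
Reachable DFA states: {q0}, {q0,q1,q2,q3}, {q0,q1,q2}.
Accepting DFA states (contain an NFA accepting state): {q0}, {q0,q1,q2,q3}, {q0,q1,q2}.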